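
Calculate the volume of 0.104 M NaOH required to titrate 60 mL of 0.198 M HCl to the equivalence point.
V_{base} = 114.2 mL

At equivalence: moles acid = moles base.
moles HCl = 0.198 M × 0.06 L = 0.01188 mol
V_NaOH = 0.01188 mol ÷ 0.104 M = 0.1142 L = 114.2 mL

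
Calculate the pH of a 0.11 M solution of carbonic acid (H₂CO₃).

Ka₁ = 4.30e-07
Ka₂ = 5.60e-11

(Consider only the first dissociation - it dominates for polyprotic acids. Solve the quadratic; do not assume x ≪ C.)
pH = 3.66

x² + Ka₁·x − Ka₁·C = 0 with Ka₁ = 4.30e-07, C = 0.11.
x = (−Ka₁ + √(Ka₁² + 4·Ka₁·C))/2 = 2.1727e-04 M, so pH = 3.66.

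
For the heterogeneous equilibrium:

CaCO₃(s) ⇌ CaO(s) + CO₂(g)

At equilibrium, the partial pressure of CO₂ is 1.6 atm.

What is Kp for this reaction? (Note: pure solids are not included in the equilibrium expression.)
K_p = 1.6

Solids (CaCO₃, CaO) have activity 1 and are excluded.
Kp = P(CO₂) = 1.6.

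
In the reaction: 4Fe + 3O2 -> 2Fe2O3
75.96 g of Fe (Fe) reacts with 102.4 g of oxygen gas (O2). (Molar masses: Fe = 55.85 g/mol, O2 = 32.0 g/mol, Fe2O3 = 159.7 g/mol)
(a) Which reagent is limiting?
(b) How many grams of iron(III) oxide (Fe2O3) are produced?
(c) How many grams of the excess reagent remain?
(a) Fe, (b) 108.6 g, (c) 69.76 g

Moles of Fe = 75.96 g ÷ 55.85 g/mol = 1.36007 mol
Moles of O2 = 102.4 g ÷ 32.0 g/mol = 3.2 mol
Moles ÷ coefficient: Fe: 1.36007/4 = 0.34, O2: 3.2/3 = 1.067
(a) Fe has the smaller value, so Fe is the limiting reagent.
(b) Moles of Fe2O3 = 1.36007 mol Fe × (2/4) = 0.680036 mol; mass = 0.680036 mol × 159.7 g/mol = 108.6 g
(c) O2 consumed = 1.36007 × (3/4) = 1.02005 mol; remaining = 3.2 − 1.02005 = 2.17995 mol; mass = 2.17995 mol × 32.0 g/mol = 69.76 g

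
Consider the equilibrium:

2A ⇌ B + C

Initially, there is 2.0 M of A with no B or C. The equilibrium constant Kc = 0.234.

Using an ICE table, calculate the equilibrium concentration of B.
[B] = 0.492 M

ICE: [A] = 2.0 − 2x, [B] = [C] = x.
Kc = x²/(2.0 − 2x)² = 0.234 ⇒ √Kc = x/(2.0 − 2x).
x = √0.234·2.0/(1 + 2√0.234) = 0.48374·2.0/1.9675 = 0.49173.
[B] = x = 0.492 M.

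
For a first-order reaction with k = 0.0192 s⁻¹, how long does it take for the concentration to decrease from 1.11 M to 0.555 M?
36.10 s

From ln[A] = ln[A]₀ - k·t: t = ln([A]₀/[A])/k = ln(1.11/0.555)/0.0192 = ln(2.0000)/0.0192 = 0.6931/0.0192 = 36.10 s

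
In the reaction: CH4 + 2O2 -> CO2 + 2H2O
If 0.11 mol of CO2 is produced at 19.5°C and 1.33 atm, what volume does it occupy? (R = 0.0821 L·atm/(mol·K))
T = 19.5°C + 273.15 = 292.65 K
V = nRT/P = (0.11 × 0.0821 × 292.65) / 1.33
V = 1.99 L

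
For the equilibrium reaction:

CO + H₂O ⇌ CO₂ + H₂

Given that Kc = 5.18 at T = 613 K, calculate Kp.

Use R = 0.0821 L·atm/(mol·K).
K_p = 5.1800

Δn = (moles gaseous products) − (moles gaseous reactants) = 0
T = 613 K; RT = 0.0821 × 613 = 50.3273
Kp = Kc·(RT)^Δn = 5.18 × (50.3273)^0 = 5.18 × 1 = 5.1800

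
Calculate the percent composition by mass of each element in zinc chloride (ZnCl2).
Zn: 47.97%, Cl: 52.03%

Molar mass of ZnCl2 = 136.28 g/mol
% Zn = (1 × 65.38) / 136.28 × 100% = 65.38 / 136.28 × 100% = 47.97%
% Cl = (2 × 35.45) / 136.28 × 100% = 70.9 / 136.28 × 100% = 52.03%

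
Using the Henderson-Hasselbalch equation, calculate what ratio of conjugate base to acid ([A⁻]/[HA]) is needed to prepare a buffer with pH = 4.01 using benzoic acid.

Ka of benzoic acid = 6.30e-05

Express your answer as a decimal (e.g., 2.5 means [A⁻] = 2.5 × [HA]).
[A⁻]/[HA] = 0.645

pKa = −log(6.30e-05) = 4.2007. pH = pKa + log([A⁻]/[HA]). 4.01 = 4.2007 + log(ratio). log(ratio) = 4.01 − 4.2007 = -0.1907. ratio = 10^(-0.1907) = 0.645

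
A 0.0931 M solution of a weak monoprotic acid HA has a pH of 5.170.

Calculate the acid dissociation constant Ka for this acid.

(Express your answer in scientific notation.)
K_a = 4.91e-10

[H⁺] = 10^(−pH) = 10^(−5.170) = 6.761e-06 M. For HA ⇌ H⁺ + A⁻, Ka = x²/(C − x) = (6.761e-06)²/(0.0931 − 6.761e-06) = 4.91e-10.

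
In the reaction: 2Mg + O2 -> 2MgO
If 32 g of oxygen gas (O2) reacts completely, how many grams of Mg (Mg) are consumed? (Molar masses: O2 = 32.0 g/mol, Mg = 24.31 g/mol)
Moles of O2 = 32 g ÷ 32.0 g/mol = 1 mol
Mole ratio: 2 mol Mg / 1 mol O2
Moles of Mg = 1 × (2/1) = 2 mol
Mass of Mg = 2 mol × 24.31 g/mol = 48.62 g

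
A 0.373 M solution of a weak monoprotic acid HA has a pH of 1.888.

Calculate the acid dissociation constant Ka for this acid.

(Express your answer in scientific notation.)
K_a = 4.65e-04

[H⁺] = 10^(−pH) = 10^(−1.888) = 1.294e-02 M. For HA ⇌ H⁺ + A⁻, Ka = x²/(C − x) = (1.294e-02)²/(0.373 − 1.294e-02) = 4.65e-04.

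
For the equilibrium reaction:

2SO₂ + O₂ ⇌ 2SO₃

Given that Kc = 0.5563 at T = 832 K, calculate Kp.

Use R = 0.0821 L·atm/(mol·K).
K_p = 0.0081

Δn = (moles gaseous products) − (moles gaseous reactants) = -1
T = 832 K; RT = 0.0821 × 832 = 68.3072
Kp = Kc·(RT)^Δn = 0.5563 × (68.3072)^-1 = 0.5563 × 0.0146397 = 0.0081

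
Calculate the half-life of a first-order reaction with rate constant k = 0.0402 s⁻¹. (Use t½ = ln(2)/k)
17.24 s

t½ = ln(2)/k = 0.6931/0.0402 = 17.24 s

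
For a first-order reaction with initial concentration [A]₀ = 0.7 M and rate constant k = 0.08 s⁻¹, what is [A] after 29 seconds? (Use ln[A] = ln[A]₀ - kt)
0.0688 M

ln[A] = ln[A]₀ - k·t = ln(0.7) - (0.08)·(29) = -0.3567 - 2.3200 = -2.6767
[A] = e^(-2.6767) = 0.0688 M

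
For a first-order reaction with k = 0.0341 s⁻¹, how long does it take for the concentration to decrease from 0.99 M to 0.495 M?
20.33 s

From ln[A] = ln[A]₀ - k·t: t = ln([A]₀/[A])/k = ln(0.99/0.495)/0.0341 = ln(2.0000)/0.0341 = 0.6931/0.0341 = 20.33 s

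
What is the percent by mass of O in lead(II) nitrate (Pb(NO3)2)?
Mass of O in formula = 16.0 × 6 = 96 g/mol
Molar mass = 331.22 g/mol
% O = (96/331.22) × 100% = 28.98%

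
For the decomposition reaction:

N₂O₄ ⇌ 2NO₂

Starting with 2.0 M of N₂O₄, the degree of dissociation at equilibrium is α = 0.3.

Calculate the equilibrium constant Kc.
K_c = 1.0286

x = α·[A]₀ = 0.3 × 2.0 = 0.6 M dissociated.
At eq: [N₂O₄] = 2.0 − 0.6 = 1.4 M; [NO₂] = 2x = 1.2 M.
Kc = [NO₂]²/[N₂O₄] = (1.2)²/1.4 = 1.029.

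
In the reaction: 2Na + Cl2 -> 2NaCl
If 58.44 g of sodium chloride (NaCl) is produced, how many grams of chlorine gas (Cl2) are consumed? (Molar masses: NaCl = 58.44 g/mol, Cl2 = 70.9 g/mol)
Moles of NaCl = 58.44 g ÷ 58.44 g/mol = 1 mol
Mole ratio: 1 mol Cl2 / 2 mol NaCl
Moles of Cl2 = 1 × (1/2) = 0.5 mol
Mass of Cl2 = 0.5 mol × 70.9 g/mol = 35.45 g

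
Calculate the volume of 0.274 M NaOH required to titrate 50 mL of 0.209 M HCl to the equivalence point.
V_{base} = 38.1 mL

At equivalence: moles acid = moles base.
moles HCl = 0.209 M × 0.05 L = 0.01045 mol
V_NaOH = 0.01045 mol ÷ 0.274 M = 0.03814 L = 38.1 mL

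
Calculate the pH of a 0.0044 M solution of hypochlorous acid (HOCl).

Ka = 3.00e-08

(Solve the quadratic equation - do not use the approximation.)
pH = 4.94

x² + Ka×x - Ka×C = 0. Using quadratic formula: [H⁺] = 1.1474e-05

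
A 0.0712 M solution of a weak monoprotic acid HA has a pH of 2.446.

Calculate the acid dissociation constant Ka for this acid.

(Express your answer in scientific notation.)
K_a = 1.90e-04

[H⁺] = 10^(−pH) = 10^(−2.446) = 3.581e-03 M. For HA ⇌ H⁺ + A⁻, Ka = x²/(C − x) = (3.581e-03)²/(0.0712 − 3.581e-03) = 1.90e-04.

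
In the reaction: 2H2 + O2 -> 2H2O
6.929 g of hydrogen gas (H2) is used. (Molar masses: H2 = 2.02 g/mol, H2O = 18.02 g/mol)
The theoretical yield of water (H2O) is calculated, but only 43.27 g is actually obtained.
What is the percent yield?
Moles of H2 = 6.929 g ÷ 2.02 g/mol = 3.4302 mol
Mole ratio: 2 mol H2O / 2 mol H2
Moles of H2O = 3.4302 × (2/2) = 3.4302 mol
Theoretical yield = 3.4302 mol × 18.02 g/mol = 61.812 g
Actual yield = 43.27 g
Percent yield = (43.27 / 61.812) × 100% = 70.0%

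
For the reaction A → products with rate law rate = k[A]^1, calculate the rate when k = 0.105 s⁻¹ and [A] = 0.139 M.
0.0146 M/s

rate = k·[A]^1 = 0.105·(0.139)^1 = 0.105·0.139 = 0.0146 M/s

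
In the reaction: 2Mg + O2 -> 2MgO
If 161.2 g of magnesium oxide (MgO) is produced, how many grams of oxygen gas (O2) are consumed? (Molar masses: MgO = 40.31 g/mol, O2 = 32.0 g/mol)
Moles of MgO = 161.2 g ÷ 40.31 g/mol = 3.99901 mol
Mole ratio: 1 mol O2 / 2 mol MgO
Moles of O2 = 3.99901 × (1/2) = 1.9995 mol
Mass of O2 = 1.9995 mol × 32.0 g/mol = 63.98 g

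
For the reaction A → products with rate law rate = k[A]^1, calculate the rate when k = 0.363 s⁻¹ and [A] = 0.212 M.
0.07696 M/s

rate = k·[A]^1 = 0.363·(0.212)^1 = 0.363·0.212 = 0.07696 M/s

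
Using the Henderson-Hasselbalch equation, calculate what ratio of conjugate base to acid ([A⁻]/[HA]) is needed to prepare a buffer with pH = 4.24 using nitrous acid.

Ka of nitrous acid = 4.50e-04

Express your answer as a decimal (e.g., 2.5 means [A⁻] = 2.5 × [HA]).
[A⁻]/[HA] = 7.820

pKa = −log(4.50e-04) = 3.3468. pH = pKa + log([A⁻]/[HA]). 4.24 = 3.3468 + log(ratio). log(ratio) = 4.24 − 3.3468 = 0.8932. ratio = 10^(0.8932) = 7.820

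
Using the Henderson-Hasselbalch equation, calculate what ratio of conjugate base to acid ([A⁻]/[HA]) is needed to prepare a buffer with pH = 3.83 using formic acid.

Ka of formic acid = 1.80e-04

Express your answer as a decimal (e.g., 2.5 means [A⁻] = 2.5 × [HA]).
[A⁻]/[HA] = 1.217

pKa = −log(1.80e-04) = 3.7447. pH = pKa + log([A⁻]/[HA]). 3.83 = 3.7447 + log(ratio). log(ratio) = 3.83 − 3.7447 = 0.0853. ratio = 10^(0.0853) = 1.217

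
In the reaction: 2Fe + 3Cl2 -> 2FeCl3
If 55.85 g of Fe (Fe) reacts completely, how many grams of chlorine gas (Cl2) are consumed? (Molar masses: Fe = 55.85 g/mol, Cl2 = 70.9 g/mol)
Moles of Fe = 55.85 g ÷ 55.85 g/mol = 1 mol
Mole ratio: 3 mol Cl2 / 2 mol Fe
Moles of Cl2 = 1 × (3/2) = 1.5 mol
Mass of Cl2 = 1.5 mol × 70.9 g/mol = 106.4 g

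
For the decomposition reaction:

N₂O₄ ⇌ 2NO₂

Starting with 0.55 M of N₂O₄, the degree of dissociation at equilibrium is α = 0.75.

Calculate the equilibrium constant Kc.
K_c = 4.9500

x = α·[A]₀ = 0.75 × 0.55 = 0.4125 M dissociated.
At eq: [N₂O₄] = 0.55 − 0.4125 = 0.1375 M; [NO₂] = 2x = 0.825 M.
Kc = [NO₂]²/[N₂O₄] = (0.825)²/0.1375 = 4.95.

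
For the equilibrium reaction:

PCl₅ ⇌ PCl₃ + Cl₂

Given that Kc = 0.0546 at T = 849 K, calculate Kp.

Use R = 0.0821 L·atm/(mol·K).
K_p = 3.8058

Δn = (moles gaseous products) − (moles gaseous reactants) = 1
T = 849 K; RT = 0.0821 × 849 = 69.7029
Kp = Kc·(RT)^Δn = 0.0546 × (69.7029)^1 = 0.0546 × 69.7029 = 3.8058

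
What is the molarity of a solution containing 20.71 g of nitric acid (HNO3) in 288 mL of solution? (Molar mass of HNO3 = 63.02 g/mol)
Moles of HNO3 = 20.71 g ÷ 63.02 g/mol = 0.328626 mol
Volume = 288 mL = 0.288 L
Molarity = 0.328626 mol ÷ 0.288 L = 1.141 M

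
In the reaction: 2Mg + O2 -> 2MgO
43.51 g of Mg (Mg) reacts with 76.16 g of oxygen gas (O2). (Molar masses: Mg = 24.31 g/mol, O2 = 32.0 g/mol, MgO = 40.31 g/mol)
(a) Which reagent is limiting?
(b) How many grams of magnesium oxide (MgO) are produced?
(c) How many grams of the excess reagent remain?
(a) Mg, (b) 72.15 g, (c) 47.52 g

Moles of Mg = 43.51 g ÷ 24.31 g/mol = 1.7898 mol
Moles of O2 = 76.16 g ÷ 32.0 g/mol = 2.38 mol
Moles ÷ coefficient: Mg: 1.7898/2 = 0.8949, O2: 2.38/1 = 2.38
(a) Mg has the smaller value, so Mg is the limiting reagent.
(b) Moles of MgO = 1.7898 mol Mg × (2/2) = 1.7898 mol; mass = 1.7898 mol × 40.31 g/mol = 72.15 g
(c) O2 consumed = 1.7898 × (1/2) = 0.894899 mol; remaining = 2.38 − 0.894899 = 1.4851 mol; mass = 1.4851 mol × 32.0 g/mol = 47.52 g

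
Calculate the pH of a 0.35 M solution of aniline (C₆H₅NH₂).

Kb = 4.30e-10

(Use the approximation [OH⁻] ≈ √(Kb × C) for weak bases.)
pH = 9.09

[OH⁻] = √(Kb × C) = √(4.30e-10 × 0.35) = 1.2268e-05. pOH = 4.91, pH = 14 - pOH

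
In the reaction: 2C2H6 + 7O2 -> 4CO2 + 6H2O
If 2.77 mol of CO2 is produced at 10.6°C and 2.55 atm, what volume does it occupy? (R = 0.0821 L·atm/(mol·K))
T = 10.6°C + 273.15 = 283.75 K
V = nRT/P = (2.77 × 0.0821 × 283.75) / 2.55
V = 25.31 L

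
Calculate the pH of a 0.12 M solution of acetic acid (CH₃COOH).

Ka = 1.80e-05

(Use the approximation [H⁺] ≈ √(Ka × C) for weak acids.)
pH = 2.83

[H⁺] = √(Ka × C) = √(1.80e-05 × 0.12) = 1.4697e-03. pH = -log(1.4697e-03)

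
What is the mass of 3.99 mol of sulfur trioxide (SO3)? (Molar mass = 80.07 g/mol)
Mass = 3.99 mol × 80.07 g/mol = 319.5 g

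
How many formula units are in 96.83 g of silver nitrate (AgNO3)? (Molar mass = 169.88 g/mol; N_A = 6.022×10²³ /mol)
Moles = 96.83 g ÷ 169.88 g/mol = 0.569991 mol
Formula units = 0.569991 mol × 6.022×10²³ /mol = 3.432e+23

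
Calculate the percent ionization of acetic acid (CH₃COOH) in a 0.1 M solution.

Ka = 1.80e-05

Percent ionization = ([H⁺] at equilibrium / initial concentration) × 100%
Percent ionization = 1.33%

Let x = [H⁺]. Ka = x²/(C - x) ⇒ x² + (1.80e-05)x - (1.80e-05)(0.1) = 0. x = 1.3327e-03. Percent = (1.3327e-03/0.1) × 100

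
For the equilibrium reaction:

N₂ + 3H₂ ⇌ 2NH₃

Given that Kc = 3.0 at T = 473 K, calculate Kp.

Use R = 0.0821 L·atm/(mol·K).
K_p = 0.0020

Δn = (moles gaseous products) − (moles gaseous reactants) = -2
T = 473 K; RT = 0.0821 × 473 = 38.8333
Kp = Kc·(RT)^Δn = 3.0 × (38.8333)^-2 = 3.0 × 0.000663119 = 0.0020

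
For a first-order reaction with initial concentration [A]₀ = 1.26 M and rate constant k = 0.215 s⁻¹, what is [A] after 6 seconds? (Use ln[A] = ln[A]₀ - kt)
0.3468 M

ln[A] = ln[A]₀ - k·t = ln(1.26) - (0.215)·(6) = 0.2311 - 1.2900 = -1.0589
[A] = e^(-1.0589) = 0.3468 M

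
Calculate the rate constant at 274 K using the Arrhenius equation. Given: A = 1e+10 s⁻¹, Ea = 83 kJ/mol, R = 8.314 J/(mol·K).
1.50e-06 s⁻¹

k = A·exp(-Ea/(R·T)) = 1e+10·exp(-83000/(8.314·274)) = 1e+10·exp(-36.4349) = 1e+10·1.5015e-16 = 1.50e-06 s⁻¹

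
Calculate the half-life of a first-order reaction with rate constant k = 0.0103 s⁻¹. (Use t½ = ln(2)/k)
67.30 s

t½ = ln(2)/k = 0.6931/0.0103 = 67.30 s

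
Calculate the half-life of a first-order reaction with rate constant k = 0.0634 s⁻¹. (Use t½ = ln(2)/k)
10.93 s

t½ = ln(2)/k = 0.6931/0.0634 = 10.93 s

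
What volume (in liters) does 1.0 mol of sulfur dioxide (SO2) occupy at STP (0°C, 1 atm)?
At STP, 1 mol of gas occupies 22.4 L
Volume = 1.0 mol × 22.4 L/mol = 22.40 L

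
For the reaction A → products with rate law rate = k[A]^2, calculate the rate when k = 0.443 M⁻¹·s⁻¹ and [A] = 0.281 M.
0.03498 M/s

rate = k·[A]^2 = 0.443·(0.281)^2 = 0.443·0.078961 = 0.03498 M/s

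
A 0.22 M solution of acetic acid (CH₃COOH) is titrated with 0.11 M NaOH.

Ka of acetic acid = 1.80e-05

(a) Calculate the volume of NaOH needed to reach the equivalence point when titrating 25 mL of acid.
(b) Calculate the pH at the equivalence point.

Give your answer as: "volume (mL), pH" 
V = 50.0 mL, pH = 8.81

(a) At equivalence: moles acid = moles base.
moles acid = 0.22 × 0.025 = 0.0055 mol; V_NaOH = 0.0055/0.11 = 0.05 L = 50.0 mL.
(b) At equivalence, all acid → conjugate base A⁻ at [A⁻] = 0.0055/0.075 = 0.07333 M.
Kb = Kw/Ka = 1.0e-14/1.80e-05 = 5.556e-10; [OH⁻] = √(Kb·[A⁻]) = 6.383e-06; pOH = 5.19; pH = 14 − pOH = 8.81.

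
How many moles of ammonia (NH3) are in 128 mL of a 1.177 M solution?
Moles = Molarity × Volume (L)
Moles = 1.177 M × 0.128 L = 0.1507 mol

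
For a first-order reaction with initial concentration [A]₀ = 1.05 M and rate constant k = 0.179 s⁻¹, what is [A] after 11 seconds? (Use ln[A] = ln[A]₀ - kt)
0.1466 M

ln[A] = ln[A]₀ - k·t = ln(1.05) - (0.179)·(11) = 0.0488 - 1.9690 = -1.9202
[A] = e^(-1.9202) = 0.1466 M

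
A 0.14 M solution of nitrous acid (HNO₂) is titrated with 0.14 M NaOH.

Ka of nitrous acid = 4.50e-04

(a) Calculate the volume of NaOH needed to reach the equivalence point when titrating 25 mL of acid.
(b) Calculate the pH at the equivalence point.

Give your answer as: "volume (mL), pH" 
V = 25.0 mL, pH = 8.10

(a) At equivalence: moles acid = moles base.
moles acid = 0.14 × 0.025 = 0.0035 mol; V_NaOH = 0.0035/0.14 = 0.025 L = 25.0 mL.
(b) At equivalence, all acid → conjugate base A⁻ at [A⁻] = 0.0035/0.05 = 0.07 M.
Kb = Kw/Ka = 1.0e-14/4.50e-04 = 2.222e-11; [OH⁻] = √(Kb·[A⁻]) = 1.247e-06; pOH = 5.90; pH = 14 − pOH = 8.10.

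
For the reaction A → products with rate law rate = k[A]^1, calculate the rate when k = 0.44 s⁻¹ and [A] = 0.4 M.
0.176 M/s

rate = k·[A]^1 = 0.44·(0.4)^1 = 0.44·0.4 = 0.176 M/s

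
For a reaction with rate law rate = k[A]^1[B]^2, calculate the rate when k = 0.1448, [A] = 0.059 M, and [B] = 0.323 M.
0.0008913 M/s

rate = k·[A]^1·[B]^2 = 0.1448·(0.059)^1·(0.323)^2 = 0.1448·0.059·0.104329 = 0.0008913 M/s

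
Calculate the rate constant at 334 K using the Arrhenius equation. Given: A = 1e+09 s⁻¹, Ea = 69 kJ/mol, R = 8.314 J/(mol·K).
1.62e-02 s⁻¹

k = A·exp(-Ea/(R·T)) = 1e+09·exp(-69000/(8.314·334)) = 1e+09·exp(-24.8481) = 1e+09·1.6167e-11 = 1.62e-02 s⁻¹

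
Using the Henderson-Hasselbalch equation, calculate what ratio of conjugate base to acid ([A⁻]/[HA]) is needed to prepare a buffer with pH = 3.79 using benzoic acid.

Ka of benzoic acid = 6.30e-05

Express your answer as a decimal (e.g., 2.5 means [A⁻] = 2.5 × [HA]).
[A⁻]/[HA] = 0.388

pKa = −log(6.30e-05) = 4.2007. pH = pKa + log([A⁻]/[HA]). 3.79 = 4.2007 + log(ratio). log(ratio) = 3.79 − 4.2007 = -0.4107. ratio = 10^(-0.4107) = 0.388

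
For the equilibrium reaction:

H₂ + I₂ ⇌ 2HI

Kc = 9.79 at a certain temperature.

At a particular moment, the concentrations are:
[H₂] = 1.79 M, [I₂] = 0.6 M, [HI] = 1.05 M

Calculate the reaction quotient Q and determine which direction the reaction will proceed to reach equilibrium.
Q = 1.027, Q < K, reaction proceeds forward (toward products)

Q = ([HI]^2) / ([H₂] × [I₂])
  = ((1.05)^2) / ((1.79)·(0.6)) = 1.1025/1.074 = 1.027
Since Q = 1.027 < Kc = 9.79, the reaction proceeds forward (toward products) to reach equilibrium.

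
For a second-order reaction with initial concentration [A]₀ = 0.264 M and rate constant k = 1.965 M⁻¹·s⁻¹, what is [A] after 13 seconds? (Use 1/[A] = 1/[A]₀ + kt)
0.0341 M

1/[A] = 1/[A]₀ + k·t = 1/0.264 + (1.965)·(13) = 3.7879 + 25.5450 = 29.3329
[A] = 1/29.3329 = 0.0341 M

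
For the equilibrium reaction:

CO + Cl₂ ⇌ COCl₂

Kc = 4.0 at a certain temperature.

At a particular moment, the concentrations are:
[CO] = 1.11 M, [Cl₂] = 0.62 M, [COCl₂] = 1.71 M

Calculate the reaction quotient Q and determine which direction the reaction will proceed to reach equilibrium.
Q = 2.485, Q < K, reaction proceeds forward (toward products)

Q = ([COCl₂]) / ([CO] × [Cl₂])
  = ((1.71)) / ((1.11)·(0.62)) = 1.71/0.6882 = 2.485
Since Q = 2.485 < Kc = 4.0, the reaction proceeds forward (toward products) to reach equilibrium.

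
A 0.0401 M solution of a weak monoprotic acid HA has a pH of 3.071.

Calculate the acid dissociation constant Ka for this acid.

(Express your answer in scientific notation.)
K_a = 1.84e-05

[H⁺] = 10^(−pH) = 10^(−3.071) = 8.492e-04 M. For HA ⇌ H⁺ + A⁻, Ka = x²/(C − x) = (8.492e-04)²/(0.0401 − 8.492e-04) = 1.84e-05.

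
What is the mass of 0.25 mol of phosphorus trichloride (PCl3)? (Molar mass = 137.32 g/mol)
Mass = 0.25 mol × 137.32 g/mol = 34.33 g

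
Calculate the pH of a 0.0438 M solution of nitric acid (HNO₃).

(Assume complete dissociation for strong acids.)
pH = 1.36

[H⁺] = 0.0438 M for strong acid. pH = -log[H⁺] = -log(0.0438)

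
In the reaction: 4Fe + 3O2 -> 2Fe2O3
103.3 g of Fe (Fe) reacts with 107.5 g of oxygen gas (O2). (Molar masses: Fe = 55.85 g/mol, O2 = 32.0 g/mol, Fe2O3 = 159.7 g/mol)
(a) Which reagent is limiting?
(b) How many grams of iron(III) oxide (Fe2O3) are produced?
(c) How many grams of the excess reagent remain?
(a) Fe, (b) 147.7 g, (c) 63.11 g

Moles of Fe = 103.3 g ÷ 55.85 g/mol = 1.8496 mol
Moles of O2 = 107.5 g ÷ 32.0 g/mol = 3.35938 mol
Moles ÷ coefficient: Fe: 1.8496/4 = 0.4624, O2: 3.35938/3 = 1.12
(a) Fe has the smaller value, so Fe is the limiting reagent.
(b) Moles of Fe2O3 = 1.8496 mol Fe × (2/4) = 0.924799 mol; mass = 0.924799 mol × 159.7 g/mol = 147.7 g
(c) O2 consumed = 1.8496 × (3/4) = 1.3872 mol; remaining = 3.35938 − 1.3872 = 1.97218 mol; mass = 1.97218 mol × 32.0 g/mol = 63.11 g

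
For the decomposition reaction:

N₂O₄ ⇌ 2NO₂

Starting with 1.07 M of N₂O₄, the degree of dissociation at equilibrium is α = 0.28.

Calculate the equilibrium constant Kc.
K_c = 0.4660

x = α·[A]₀ = 0.28 × 1.07 = 0.2996 M dissociated.
At eq: [N₂O₄] = 1.07 − 0.2996 = 0.7704 M; [NO₂] = 2x = 0.5992 M.
Kc = [NO₂]²/[N₂O₄] = (0.5992)²/0.7704 = 0.466.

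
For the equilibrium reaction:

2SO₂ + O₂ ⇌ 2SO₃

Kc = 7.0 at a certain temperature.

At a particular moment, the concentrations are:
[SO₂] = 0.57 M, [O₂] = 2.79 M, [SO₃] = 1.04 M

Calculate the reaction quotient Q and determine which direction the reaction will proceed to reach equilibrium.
Q = 1.193, Q < K, reaction proceeds forward (toward products)

Q = ([SO₃]^2) / ([SO₂]^2 × [O₂])
  = ((1.04)^2) / ((0.57)^2·(2.79)) = 1.0816/0.90647 = 1.193
Since Q = 1.193 < Kc = 7.0, the reaction proceeds forward (toward products) to reach equilibrium.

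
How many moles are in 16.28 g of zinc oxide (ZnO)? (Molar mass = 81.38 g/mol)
Moles = 16.28 g ÷ 81.38 g/mol = 0.2 mol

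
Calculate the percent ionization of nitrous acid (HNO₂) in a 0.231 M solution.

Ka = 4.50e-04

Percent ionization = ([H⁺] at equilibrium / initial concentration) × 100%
Percent ionization = 4.32%

Let x = [H⁺]. Ka = x²/(C - x) ⇒ x² + (4.50e-04)x - (4.50e-04)(0.231) = 0. x = 9.9731e-03. Percent = (9.9731e-03/0.231) × 100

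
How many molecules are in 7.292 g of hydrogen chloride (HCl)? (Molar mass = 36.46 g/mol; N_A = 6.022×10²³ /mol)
Moles = 7.292 g ÷ 36.46 g/mol = 0.2 mol
Molecules = 0.2 mol × 6.022×10²³ /mol = 1.204e+23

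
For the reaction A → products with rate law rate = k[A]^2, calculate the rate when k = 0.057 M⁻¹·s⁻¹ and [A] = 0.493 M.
0.01385 M/s

rate = k·[A]^2 = 0.057·(0.493)^2 = 0.057·0.243049 = 0.01385 M/s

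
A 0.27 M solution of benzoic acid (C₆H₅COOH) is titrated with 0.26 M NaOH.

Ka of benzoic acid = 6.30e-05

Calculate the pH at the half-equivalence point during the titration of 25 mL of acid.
pH = pKa = 4.20

At the half-equivalence point, [HA] = [A⁻], so by Henderson–Hasselbalch pH = pKa + log(1) = pKa.
pKa = −log(6.30e-05) = 4.20.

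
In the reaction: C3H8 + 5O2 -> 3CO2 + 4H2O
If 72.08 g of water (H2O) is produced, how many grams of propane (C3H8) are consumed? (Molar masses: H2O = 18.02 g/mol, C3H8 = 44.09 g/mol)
Moles of H2O = 72.08 g ÷ 18.02 g/mol = 4 mol
Mole ratio: 1 mol C3H8 / 4 mol H2O
Moles of C3H8 = 4 × (1/4) = 1 mol
Mass of C3H8 = 1 mol × 44.09 g/mol = 44.09 g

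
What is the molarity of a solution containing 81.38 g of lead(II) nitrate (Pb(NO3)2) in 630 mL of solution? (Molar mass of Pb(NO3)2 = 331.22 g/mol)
Moles of Pb(NO3)2 = 81.38 g ÷ 331.22 g/mol = 0.245698 mol
Volume = 630 mL = 0.63 L
Molarity = 0.245698 mol ÷ 0.63 L = 0.39 M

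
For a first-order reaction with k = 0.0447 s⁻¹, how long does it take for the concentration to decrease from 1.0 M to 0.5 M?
15.51 s

From ln[A] = ln[A]₀ - k·t: t = ln([A]₀/[A])/k = ln(1.0/0.5)/0.0447 = ln(2.0000)/0.0447 = 0.6931/0.0447 = 15.51 s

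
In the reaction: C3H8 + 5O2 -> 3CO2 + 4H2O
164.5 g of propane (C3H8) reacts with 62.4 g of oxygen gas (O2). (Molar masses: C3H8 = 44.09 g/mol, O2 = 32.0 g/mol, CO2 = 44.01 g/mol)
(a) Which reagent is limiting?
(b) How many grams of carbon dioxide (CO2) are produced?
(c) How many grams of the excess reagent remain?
(a) O2, (b) 51.49 g, (c) 147.3 g

Moles of C3H8 = 164.5 g ÷ 44.09 g/mol = 3.731 mol
Moles of O2 = 62.4 g ÷ 32.0 g/mol = 1.95 mol
Moles ÷ coefficient: C3H8: 3.731/1 = 3.731, O2: 1.95/5 = 0.39
(a) O2 has the smaller value, so O2 is the limiting reagent.
(b) Moles of CO2 = 1.95 mol O2 × (3/5) = 1.17 mol; mass = 1.17 mol × 44.01 g/mol = 51.49 g
(c) C3H8 consumed = 1.95 × (1/5) = 0.39 mol; remaining = 3.731 − 0.39 = 3.341 mol; mass = 3.341 mol × 44.09 g/mol = 147.3 g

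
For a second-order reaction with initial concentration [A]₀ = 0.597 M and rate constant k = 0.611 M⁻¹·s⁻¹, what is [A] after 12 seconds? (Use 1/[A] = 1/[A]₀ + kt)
0.1110 M

1/[A] = 1/[A]₀ + k·t = 1/0.597 + (0.611)·(12) = 1.6750 + 7.3320 = 9.0070
[A] = 1/9.0070 = 0.1110 M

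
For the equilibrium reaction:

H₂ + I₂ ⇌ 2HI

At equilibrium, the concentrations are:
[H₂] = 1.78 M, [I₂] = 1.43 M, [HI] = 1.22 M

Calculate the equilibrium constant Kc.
K_c = 0.5847

Kc = ([HI]^2) / ([H₂] × [I₂])
   = ((1.22)^2) / ((1.78)·(1.43))
   = 1.4884 / 2.5454 = 0.5847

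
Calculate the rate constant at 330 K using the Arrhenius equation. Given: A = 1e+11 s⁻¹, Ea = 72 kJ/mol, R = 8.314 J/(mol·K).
4.01e-01 s⁻¹

k = A·exp(-Ea/(R·T)) = 1e+11·exp(-72000/(8.314·330)) = 1e+11·exp(-26.2427) = 1e+11·4.0081e-12 = 4.01e-01 s⁻¹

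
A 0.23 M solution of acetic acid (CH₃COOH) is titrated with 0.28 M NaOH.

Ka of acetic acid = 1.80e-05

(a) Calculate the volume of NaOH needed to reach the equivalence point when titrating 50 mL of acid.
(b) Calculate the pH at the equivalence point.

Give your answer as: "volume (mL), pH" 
V = 41.1 mL, pH = 8.92

(a) At equivalence: moles acid = moles base.
moles acid = 0.23 × 0.05 = 0.0115 mol; V_NaOH = 0.0115/0.28 = 0.04107 L = 41.1 mL.
(b) At equivalence, all acid → conjugate base A⁻ at [A⁻] = 0.0115/0.09107 = 0.1263 M.
Kb = Kw/Ka = 1.0e-14/1.80e-05 = 5.556e-10; [OH⁻] = √(Kb·[A⁻]) = 8.376e-06; pOH = 5.08; pH = 14 − pOH = 8.92.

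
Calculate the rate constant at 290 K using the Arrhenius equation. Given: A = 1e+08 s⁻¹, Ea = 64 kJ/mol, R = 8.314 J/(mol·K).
2.96e-04 s⁻¹

k = A·exp(-Ea/(R·T)) = 1e+08·exp(-64000/(8.314·290)) = 1e+08·exp(-26.5443) = 1e+08·2.9644e-12 = 2.96e-04 s⁻¹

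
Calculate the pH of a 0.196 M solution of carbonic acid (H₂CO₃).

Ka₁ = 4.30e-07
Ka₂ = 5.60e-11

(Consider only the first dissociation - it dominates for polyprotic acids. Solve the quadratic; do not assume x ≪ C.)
pH = 3.54

x² + Ka₁·x − Ka₁·C = 0 with Ka₁ = 4.30e-07, C = 0.196.
x = (−Ka₁ + √(Ka₁² + 4·Ka₁·C))/2 = 2.9010e-04 M, so pH = 3.54.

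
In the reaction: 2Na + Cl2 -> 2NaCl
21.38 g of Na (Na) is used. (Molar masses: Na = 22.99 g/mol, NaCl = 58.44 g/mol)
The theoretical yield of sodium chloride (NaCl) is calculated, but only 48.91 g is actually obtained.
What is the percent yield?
Moles of Na = 21.38 g ÷ 22.99 g/mol = 0.92997 mol
Mole ratio: 2 mol NaCl / 2 mol Na
Moles of NaCl = 0.92997 × (2/2) = 0.92997 mol
Theoretical yield = 0.92997 mol × 58.44 g/mol = 54.347 g
Actual yield = 48.91 g
Percent yield = (48.91 / 54.347) × 100% = 90.0%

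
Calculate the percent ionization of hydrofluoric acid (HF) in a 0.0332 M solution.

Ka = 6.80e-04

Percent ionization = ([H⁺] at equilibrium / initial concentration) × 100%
Percent ionization = 13.3%

Let x = [H⁺]. Ka = x²/(C - x) ⇒ x² + (6.80e-04)x - (6.80e-04)(0.0332) = 0. x = 4.4236e-03. Percent = (4.4236e-03/0.0332) × 100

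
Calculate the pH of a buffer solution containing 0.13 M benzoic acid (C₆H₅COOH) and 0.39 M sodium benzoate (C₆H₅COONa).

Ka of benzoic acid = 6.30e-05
pH = 4.68

pKa = -log(6.30e-05) = 4.20. pH = pKa + log([A⁻]/[HA]) = 4.20 + log(0.39/0.13)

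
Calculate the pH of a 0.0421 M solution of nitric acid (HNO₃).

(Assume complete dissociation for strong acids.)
pH = 1.38

[H⁺] = 0.0421 M for strong acid. pH = -log[H⁺] = -log(0.0421)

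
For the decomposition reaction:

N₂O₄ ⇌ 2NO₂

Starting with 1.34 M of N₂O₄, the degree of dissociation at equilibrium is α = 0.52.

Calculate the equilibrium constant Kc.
K_c = 3.0195

x = α·[A]₀ = 0.52 × 1.34 = 0.6968 M dissociated.
At eq: [N₂O₄] = 1.34 − 0.6968 = 0.6432 M; [NO₂] = 2x = 1.394 M.
Kc = [NO₂]²/[N₂O₄] = (1.394)²/0.6432 = 3.019.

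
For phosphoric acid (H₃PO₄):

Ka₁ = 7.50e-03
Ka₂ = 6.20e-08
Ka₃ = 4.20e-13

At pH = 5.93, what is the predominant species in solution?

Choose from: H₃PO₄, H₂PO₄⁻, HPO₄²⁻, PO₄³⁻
H₂PO₄⁻

pKa1 = 2.12, pKa2 = 7.21, pKa3 = 12.38. Each pKa is the crossover between adjacent species; pH = 5.93 lies in the region where H₂PO₄⁻ predominates.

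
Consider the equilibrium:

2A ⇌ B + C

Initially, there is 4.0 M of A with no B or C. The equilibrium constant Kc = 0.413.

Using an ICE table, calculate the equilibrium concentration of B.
[B] = 1.125 M

ICE: [A] = 4.0 − 2x, [B] = [C] = x.
Kc = x²/(4.0 − 2x)² = 0.413 ⇒ √Kc = x/(4.0 − 2x).
x = √0.413·4.0/(1 + 2√0.413) = 0.64265·4.0/2.2853 = 1.1248.
[B] = x = 1.125 M.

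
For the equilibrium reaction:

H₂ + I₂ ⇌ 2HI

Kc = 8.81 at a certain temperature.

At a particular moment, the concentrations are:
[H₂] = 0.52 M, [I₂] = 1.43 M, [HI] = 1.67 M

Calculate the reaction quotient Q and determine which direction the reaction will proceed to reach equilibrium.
Q = 3.751, Q < K, reaction proceeds forward (toward products)

Q = ([HI]^2) / ([H₂] × [I₂])
  = ((1.67)^2) / ((0.52)·(1.43)) = 2.7889/0.7436 = 3.751
Since Q = 3.751 < Kc = 8.81, the reaction proceeds forward (toward products) to reach equilibrium.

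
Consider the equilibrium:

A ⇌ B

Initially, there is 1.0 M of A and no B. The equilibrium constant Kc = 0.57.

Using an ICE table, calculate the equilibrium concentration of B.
[B] = 0.363 M

ICE: [A] = 1.0 − x, [B] = x.
Kc = x/(1.0 − x) = 0.57 ⇒ x = 0.57·1.0/(1 + 0.57) = 0.57/1.57 = 0.3631.
[B] = x = 0.363 M.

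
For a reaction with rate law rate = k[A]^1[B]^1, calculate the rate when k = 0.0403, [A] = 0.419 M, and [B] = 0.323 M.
0.005454 M/s

rate = k·[A]^1·[B]^1 = 0.0403·(0.419)^1·(0.323)^1 = 0.0403·0.419·0.323 = 0.005454 M/s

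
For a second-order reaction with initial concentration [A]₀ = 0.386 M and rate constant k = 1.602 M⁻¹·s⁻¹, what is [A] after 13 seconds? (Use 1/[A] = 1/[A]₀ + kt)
0.0427 M

1/[A] = 1/[A]₀ + k·t = 1/0.386 + (1.602)·(13) = 2.5907 + 20.8260 = 23.4167
[A] = 1/23.4167 = 0.0427 M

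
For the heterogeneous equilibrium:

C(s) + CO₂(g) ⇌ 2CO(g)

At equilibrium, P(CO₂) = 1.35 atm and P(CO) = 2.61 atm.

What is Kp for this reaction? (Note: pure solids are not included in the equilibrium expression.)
K_p = 5.046

Solid C is excluded.
Kp = P(CO)²/P(CO₂) = (2.61)²/1.35 = 6.812/1.35 = 5.046.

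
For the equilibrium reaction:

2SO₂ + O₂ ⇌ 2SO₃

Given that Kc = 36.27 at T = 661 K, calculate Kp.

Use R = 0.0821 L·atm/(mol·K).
K_p = 0.6683

Δn = (moles gaseous products) − (moles gaseous reactants) = -1
T = 661 K; RT = 0.0821 × 661 = 54.2681
Kp = Kc·(RT)^Δn = 36.27 × (54.2681)^-1 = 36.27 × 0.018427 = 0.6683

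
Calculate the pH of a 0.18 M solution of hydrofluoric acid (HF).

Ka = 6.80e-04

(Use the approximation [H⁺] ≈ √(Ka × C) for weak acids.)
pH = 1.96

[H⁺] = √(Ka × C) = √(6.80e-04 × 0.18) = 1.1063e-02. pH = -log(1.1063e-02)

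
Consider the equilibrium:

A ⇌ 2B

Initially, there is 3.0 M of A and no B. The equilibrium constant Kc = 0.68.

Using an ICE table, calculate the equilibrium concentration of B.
[B] = 1.268 M

ICE: [A] = 3.0 − x, [B] = 2x.
Kc = (2x)²/(3.0 − x) = 0.68 ⇒ 4x² + 0.68x − 2.04 = 0.
x = (−0.68 + √(0.68² + 4·4·2.04))/(2·4) = (−0.68 + √33.102)/8 = 0.63418.
[B] = 2x = 1.268 M.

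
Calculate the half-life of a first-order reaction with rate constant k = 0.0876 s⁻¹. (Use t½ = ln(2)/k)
7.91 s

t½ = ln(2)/k = 0.6931/0.0876 = 7.91 s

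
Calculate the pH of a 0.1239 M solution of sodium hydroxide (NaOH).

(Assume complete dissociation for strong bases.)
pH = 13.09

[OH⁻] = 0.1239 M for strong base. pOH = -log[OH⁻] = 0.91, pH = 14 - pOH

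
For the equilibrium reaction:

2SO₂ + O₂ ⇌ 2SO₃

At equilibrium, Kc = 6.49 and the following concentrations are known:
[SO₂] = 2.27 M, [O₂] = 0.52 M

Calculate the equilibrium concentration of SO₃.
[SO₃] = 4.1701 M

Kc = ([SO₃]^2) / ([SO₂]^2 × [O₂]) = 6.49
[SO₃]^2 = Kc · (reactant terms)/(other product terms) = 6.49 · 2.6795 / 1 = 17.39
[SO₃] = (17.39)^(1/2) = 4.1701 M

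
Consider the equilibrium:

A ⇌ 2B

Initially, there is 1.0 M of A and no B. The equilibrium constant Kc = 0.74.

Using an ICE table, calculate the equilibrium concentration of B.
[B] = 0.695 M

ICE: [A] = 1.0 − x, [B] = 2x.
Kc = (2x)²/(1.0 − x) = 0.74 ⇒ 4x² + 0.74x − 0.74 = 0.
x = (−0.74 + √(0.74² + 4·4·0.74))/(2·4) = (−0.74 + √12.388)/8 = 0.34745.
[B] = 2x = 0.695 M.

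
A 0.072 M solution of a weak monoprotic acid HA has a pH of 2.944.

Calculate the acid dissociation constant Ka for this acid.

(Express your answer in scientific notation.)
K_a = 1.83e-05

[H⁺] = 10^(−pH) = 10^(−2.944) = 1.138e-03 M. For HA ⇌ H⁺ + A⁻, Ka = x²/(C − x) = (1.138e-03)²/(0.072 − 1.138e-03) = 1.83e-05.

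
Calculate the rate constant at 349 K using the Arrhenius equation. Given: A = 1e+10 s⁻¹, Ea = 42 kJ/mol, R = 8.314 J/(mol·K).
5.17e+03 s⁻¹

k = A·exp(-Ea/(R·T)) = 1e+10·exp(-42000/(8.314·349)) = 1e+10·exp(-14.4748) = 1e+10·5.1720e-07 = 5.17e+03 s⁻¹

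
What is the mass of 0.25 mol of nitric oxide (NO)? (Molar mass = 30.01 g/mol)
Mass = 0.25 mol × 30.01 g/mol = 7.503 g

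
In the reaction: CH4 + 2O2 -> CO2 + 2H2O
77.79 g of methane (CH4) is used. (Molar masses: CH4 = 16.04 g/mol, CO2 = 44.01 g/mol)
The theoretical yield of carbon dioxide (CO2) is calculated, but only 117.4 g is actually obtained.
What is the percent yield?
Moles of CH4 = 77.79 g ÷ 16.04 g/mol = 4.84975 mol
Mole ratio: 1 mol CO2 / 1 mol CH4
Moles of CO2 = 4.84975 × (1/1) = 4.84975 mol
Theoretical yield = 4.84975 mol × 44.01 g/mol = 213.44 g
Actual yield = 117.4 g
Percent yield = (117.4 / 213.44) × 100% = 55.0%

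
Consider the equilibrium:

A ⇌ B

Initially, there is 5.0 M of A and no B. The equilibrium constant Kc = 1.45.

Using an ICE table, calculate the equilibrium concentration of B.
[B] = 2.959 M

ICE: [A] = 5.0 − x, [B] = x.
Kc = x/(5.0 − x) = 1.45 ⇒ x = 1.45·5.0/(1 + 1.45) = 7.25/2.45 = 2.959.
[B] = x = 2.959 M.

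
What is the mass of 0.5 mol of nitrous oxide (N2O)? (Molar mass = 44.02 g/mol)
Mass = 0.5 mol × 44.02 g/mol = 22.01 g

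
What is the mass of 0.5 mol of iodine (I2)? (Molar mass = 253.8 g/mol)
Mass = 0.5 mol × 253.8 g/mol = 126.9 g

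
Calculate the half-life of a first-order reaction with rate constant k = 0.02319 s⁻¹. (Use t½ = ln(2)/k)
29.89 s

t½ = ln(2)/k = 0.6931/0.02319 = 29.89 s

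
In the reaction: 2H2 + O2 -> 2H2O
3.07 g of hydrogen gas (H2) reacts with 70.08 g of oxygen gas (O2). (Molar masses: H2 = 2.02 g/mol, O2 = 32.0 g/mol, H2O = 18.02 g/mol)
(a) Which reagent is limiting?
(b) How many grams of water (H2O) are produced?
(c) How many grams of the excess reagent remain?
(a) H2, (b) 27.39 g, (c) 45.76 g

Moles of H2 = 3.07 g ÷ 2.02 g/mol = 1.5198 mol
Moles of O2 = 70.08 g ÷ 32.0 g/mol = 2.19 mol
Moles ÷ coefficient: H2: 1.5198/2 = 0.7599, O2: 2.19/1 = 2.19
(a) H2 has the smaller value, so H2 is the limiting reagent.
(b) Moles of H2O = 1.5198 mol H2 × (2/2) = 1.5198 mol; mass = 1.5198 mol × 18.02 g/mol = 27.39 g
(c) O2 consumed = 1.5198 × (1/2) = 0.759901 mol; remaining = 2.19 − 0.759901 = 1.4301 mol; mass = 1.4301 mol × 32.0 g/mol = 45.76 g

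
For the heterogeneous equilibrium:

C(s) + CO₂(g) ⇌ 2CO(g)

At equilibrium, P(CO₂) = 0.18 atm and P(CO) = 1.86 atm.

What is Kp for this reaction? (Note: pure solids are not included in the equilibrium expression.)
K_p = 19.220

Solid C is excluded.
Kp = P(CO)²/P(CO₂) = (1.86)²/0.18 = 3.46/0.18 = 19.220.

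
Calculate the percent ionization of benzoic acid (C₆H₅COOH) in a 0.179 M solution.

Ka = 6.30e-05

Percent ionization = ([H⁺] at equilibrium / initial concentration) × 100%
Percent ionization = 1.86%

Let x = [H⁺]. Ka = x²/(C - x) ⇒ x² + (6.30e-05)x - (6.30e-05)(0.179) = 0. x = 3.3268e-03. Percent = (3.3268e-03/0.179) × 100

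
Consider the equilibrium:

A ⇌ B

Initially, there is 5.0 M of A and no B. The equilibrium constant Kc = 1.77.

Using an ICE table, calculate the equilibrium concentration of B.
[B] = 3.195 M

ICE: [A] = 5.0 − x, [B] = x.
Kc = x/(5.0 − x) = 1.77 ⇒ x = 1.77·5.0/(1 + 1.77) = 8.85/2.77 = 3.195.
[B] = x = 3.195 M.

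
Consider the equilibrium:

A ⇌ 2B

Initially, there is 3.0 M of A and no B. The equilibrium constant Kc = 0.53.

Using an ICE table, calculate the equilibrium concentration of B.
[B] = 1.135 M

ICE: [A] = 3.0 − x, [B] = 2x.
Kc = (2x)²/(3.0 − x) = 0.53 ⇒ 4x² + 0.53x − 1.59 = 0.
x = (−0.53 + √(0.53² + 4·4·1.59))/(2·4) = (−0.53 + √25.721)/8 = 0.5677.
[B] = 2x = 1.135 M.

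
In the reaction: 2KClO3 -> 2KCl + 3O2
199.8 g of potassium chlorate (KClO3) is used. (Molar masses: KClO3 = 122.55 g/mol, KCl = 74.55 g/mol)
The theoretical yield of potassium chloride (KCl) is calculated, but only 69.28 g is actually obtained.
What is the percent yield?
Moles of KClO3 = 199.8 g ÷ 122.55 g/mol = 1.63035 mol
Mole ratio: 2 mol KCl / 2 mol KClO3
Moles of KCl = 1.63035 × (2/2) = 1.63035 mol
Theoretical yield = 1.63035 mol × 74.55 g/mol = 121.54 g
Actual yield = 69.28 g
Percent yield = (69.28 / 121.54) × 100% = 57.0%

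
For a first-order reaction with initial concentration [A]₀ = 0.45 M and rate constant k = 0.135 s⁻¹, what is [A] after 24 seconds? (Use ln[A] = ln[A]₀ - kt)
0.0176 M

ln[A] = ln[A]₀ - k·t = ln(0.45) - (0.135)·(24) = -0.7985 - 3.2400 = -4.0385
[A] = e^(-4.0385) = 0.0176 M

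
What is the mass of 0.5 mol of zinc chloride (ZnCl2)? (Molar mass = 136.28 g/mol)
Mass = 0.5 mol × 136.28 g/mol = 68.14 g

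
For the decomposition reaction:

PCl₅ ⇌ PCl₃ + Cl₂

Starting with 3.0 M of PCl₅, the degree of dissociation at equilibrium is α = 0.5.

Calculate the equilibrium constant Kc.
K_c = 1.5000

x = α·[A]₀ = 0.5 × 3.0 = 1.5 M dissociated.
At eq: [PCl₅] = 3.0 − 1.5 = 1.5 M; [PCl₃] = [Cl₂] = x = 1.5 M.
Kc = [PCl₃][Cl₂]/[PCl₅] = (1.5)²/1.5 = 1.5.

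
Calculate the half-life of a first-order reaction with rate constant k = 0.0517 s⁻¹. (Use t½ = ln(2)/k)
13.41 s

t½ = ln(2)/k = 0.6931/0.0517 = 13.41 s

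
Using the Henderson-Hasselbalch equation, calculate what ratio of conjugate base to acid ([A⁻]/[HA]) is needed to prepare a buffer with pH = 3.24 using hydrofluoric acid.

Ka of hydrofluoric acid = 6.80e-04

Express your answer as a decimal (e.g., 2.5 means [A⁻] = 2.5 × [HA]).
[A⁻]/[HA] = 1.182

pKa = −log(6.80e-04) = 3.1675. pH = pKa + log([A⁻]/[HA]). 3.24 = 3.1675 + log(ratio). log(ratio) = 3.24 − 3.1675 = 0.0725. ratio = 10^(0.0725) = 1.182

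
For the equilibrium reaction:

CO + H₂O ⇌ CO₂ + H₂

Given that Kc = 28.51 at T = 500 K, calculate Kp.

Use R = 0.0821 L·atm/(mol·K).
K_p = 28.5100

Δn = (moles gaseous products) − (moles gaseous reactants) = 0
T = 500 K; RT = 0.0821 × 500 = 41.05
Kp = Kc·(RT)^Δn = 28.51 × (41.05)^0 = 28.51 × 1 = 28.5100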